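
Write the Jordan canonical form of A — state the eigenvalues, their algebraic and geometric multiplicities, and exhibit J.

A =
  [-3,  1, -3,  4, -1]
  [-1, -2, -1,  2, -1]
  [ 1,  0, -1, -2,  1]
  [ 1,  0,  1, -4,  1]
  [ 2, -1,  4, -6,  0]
J_3(-2) ⊕ J_1(-2) ⊕ J_1(-2)

The characteristic polynomial is
  det(x·I − A) = x^5 + 10*x^4 + 40*x^3 + 80*x^2 + 80*x + 32 = (x + 2)^5

Eigenvalues and multiplicities (the geometric multiplicity of λ is n − rank(A − λI), which equals the number of Jordan blocks for λ):
  λ = -2: algebraic multiplicity = 5, geometric multiplicity = 3

Determining the block sizes for each eigenvalue:
  λ = -2: with am = 5 and gm = 3, the partition is not yet determined (e.g. several partitions of 5 into 3 parts exist). Let N = A − (-2)·I. Computing rank(N^1) = 2, rank(N^2) = 1, rank(N^3) = 0; the number of blocks of size ≥ j is rank(N^{j−1}) − rank(N^j), giving [3, 1, 1]. So we have 1 block(s) of size 3, 2 block(s) of size 1 → block sizes [3, 1, 1]

Assembling the blocks gives a Jordan form
J =
  [-2,  1,  0,  0,  0]
  [ 0, -2,  1,  0,  0]
  [ 0,  0, -2,  0,  0]
  [ 0,  0,  0, -2,  0]
  [ 0,  0,  0,  0, -2]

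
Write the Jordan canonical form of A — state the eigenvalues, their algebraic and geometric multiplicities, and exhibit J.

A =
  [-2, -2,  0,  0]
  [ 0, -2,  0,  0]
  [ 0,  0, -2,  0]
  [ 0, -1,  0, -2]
J_2(-2) ⊕ J_1(-2) ⊕ J_1(-2)

The characteristic polynomial is
  det(x·I − A) = x^4 + 8*x^3 + 24*x^2 + 32*x + 16 = (x + 2)^4

Eigenvalues and multiplicities (the geometric multiplicity of λ is n − rank(A − λI), which equals the number of Jordan blocks for λ):
  λ = -2: algebraic multiplicity = 4, geometric multiplicity = 3

Determining the block sizes for each eigenvalue:
  λ = -2: 3 blocks summing to 4 forces exactly one block of size 2 and the rest size 1 → block sizes [2, 1, 1]

Assembling the blocks gives a Jordan form
J =
  [-2,  1,  0,  0]
  [ 0, -2,  0,  0]
  [ 0,  0, -2,  0]
  [ 0,  0,  0, -2]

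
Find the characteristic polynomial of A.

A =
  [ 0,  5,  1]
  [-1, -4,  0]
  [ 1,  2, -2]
x^3 + 6*x^2 + 12*x + 8

Expanding det(x·I − A) (e.g. by cofactor expansion or by noting that A is similar to its Jordan form J, which has the same characteristic polynomial as A) gives
  χ_A(x) = x^3 + 6*x^2 + 12*x + 8
which factors as (x + 2)^3. The eigenvalues (with algebraic multiplicities) are λ = -2 with multiplicity 3.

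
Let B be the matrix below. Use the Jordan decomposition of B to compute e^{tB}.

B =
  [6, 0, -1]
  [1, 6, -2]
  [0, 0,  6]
e^{tB} =
  [exp(6*t), 0, -t*exp(6*t)]
  [t*exp(6*t), exp(6*t), -t^2*exp(6*t)/2 - 2*t*exp(6*t)]
  [0, 0, exp(6*t)]

Strategy: write B = P · J · P⁻¹ where J is a Jordan canonical form, so e^{tB} = P · e^{tJ} · P⁻¹, and e^{tJ} can be computed block-by-block.

B has Jordan form
J =
  [6, 1, 0]
  [0, 6, 1]
  [0, 0, 6]
(up to reordering of blocks).

Per-block formulas:
  For a 3×3 Jordan block J_3(6): exp(t · J_3(6)) = e^(6t)·(I + t·N + (t^2/2)·N^2), where N is the 3×3 nilpotent shift.

After assembling e^{tJ} and conjugating by P, we get:

e^{tB} =
  [exp(6*t), 0, -t*exp(6*t)]
  [t*exp(6*t), exp(6*t), -t^2*exp(6*t)/2 - 2*t*exp(6*t)]
  [0, 0, exp(6*t)]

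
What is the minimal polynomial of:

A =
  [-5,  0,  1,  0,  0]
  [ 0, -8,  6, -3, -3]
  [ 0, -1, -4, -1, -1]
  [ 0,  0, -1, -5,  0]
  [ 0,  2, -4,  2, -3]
x^3 + 15*x^2 + 75*x + 125

The characteristic polynomial is χ_A(x) = (x + 5)^5, so the eigenvalues are known. The minimal polynomial is
  m_A(x) = Π_λ (x − λ)^{k_λ}
where k_λ is the size of the *largest* Jordan block for λ (equivalently, the smallest k with (A − λI)^k v = 0 for every generalised eigenvector v of λ).

  λ = -5: largest Jordan block has size 3, contributing (x + 5)^3

So m_A(x) = (x + 5)^3 = x^3 + 15*x^2 + 75*x + 125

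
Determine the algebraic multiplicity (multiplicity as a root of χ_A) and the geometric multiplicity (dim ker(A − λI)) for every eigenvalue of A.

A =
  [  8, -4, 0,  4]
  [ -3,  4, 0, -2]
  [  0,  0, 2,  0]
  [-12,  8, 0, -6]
λ = 2: alg = 4, geom = 3

Step 1 — factor the characteristic polynomial to read off the algebraic multiplicities:
  χ_A(x) = (x - 2)^4

Step 2 — compute geometric multiplicities via the rank-nullity identity g(λ) = n − rank(A − λI):
  rank(A − (2)·I) = 1, so dim ker(A − (2)·I) = n − 1 = 3

Summary:
  λ = 2: algebraic multiplicity = 4, geometric multiplicity = 3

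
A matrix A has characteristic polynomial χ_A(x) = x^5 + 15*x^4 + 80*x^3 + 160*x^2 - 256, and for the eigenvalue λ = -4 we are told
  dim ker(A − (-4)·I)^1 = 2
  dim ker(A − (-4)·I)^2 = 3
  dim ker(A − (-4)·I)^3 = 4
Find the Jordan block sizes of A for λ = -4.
Block sizes for λ = -4: [3, 1]

From the dimensions of kernels of powers, the number of Jordan blocks of size at least j is d_j − d_{j−1} where d_j = dim ker(N^j) (with d_0 = 0). Computing the differences gives [2, 1, 1].
The number of blocks of size exactly k is (#blocks of size ≥ k) − (#blocks of size ≥ k + 1), so the partition is: 1 block(s) of size 1, 1 block(s) of size 3.
In nonincreasing order the block sizes are [3, 1].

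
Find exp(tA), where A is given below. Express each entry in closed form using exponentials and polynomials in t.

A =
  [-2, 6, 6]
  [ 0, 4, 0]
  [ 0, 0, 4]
e^{tA} =
  [exp(-2*t), exp(4*t) - exp(-2*t), exp(4*t) - exp(-2*t)]
  [0, exp(4*t), 0]
  [0, 0, exp(4*t)]

Strategy: write A = P · J · P⁻¹ where J is a Jordan canonical form, so e^{tA} = P · e^{tJ} · P⁻¹, and e^{tJ} can be computed block-by-block.

A has Jordan form
J =
  [-2, 0, 0]
  [ 0, 4, 0]
  [ 0, 0, 4]
(up to reordering of blocks).

Per-block formulas:
  For a 1×1 block at λ = 4: exp(t · [4]) = [e^(4t)].
  For a 1×1 block at λ = -2: exp(t · [-2]) = [e^(-2t)].

After assembling e^{tJ} and conjugating by P, we get:

e^{tA} =
  [exp(-2*t), exp(4*t) - exp(-2*t), exp(4*t) - exp(-2*t)]
  [0, exp(4*t), 0]
  [0, 0, exp(4*t)]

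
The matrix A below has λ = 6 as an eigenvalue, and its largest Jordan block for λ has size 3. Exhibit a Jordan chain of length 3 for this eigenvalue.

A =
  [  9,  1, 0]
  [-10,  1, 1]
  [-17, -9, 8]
A Jordan chain for λ = 6 of length 3:
v_1 = (-1, 3, 5)ᵀ
v_2 = (3, -10, -17)ᵀ
v_3 = (1, 0, 0)ᵀ

Let N = A − (6)·I. We want v_3 with N^3 v_3 = 0 but N^2 v_3 ≠ 0; then v_{j-1} := N · v_j for j = 3, …, 2.

Pick v_3 = (1, 0, 0)ᵀ.
Then v_2 = N · v_3 = (3, -10, -17)ᵀ.
Then v_1 = N · v_2 = (-1, 3, 5)ᵀ.

Sanity check: (A − (6)·I) v_1 = (0, 0, 0)ᵀ = 0. ✓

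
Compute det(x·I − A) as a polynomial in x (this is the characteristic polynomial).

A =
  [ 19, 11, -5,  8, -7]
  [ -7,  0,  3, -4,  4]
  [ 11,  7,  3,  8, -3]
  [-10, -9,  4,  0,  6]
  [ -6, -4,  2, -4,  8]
x^5 - 30*x^4 + 360*x^3 - 2160*x^2 + 6480*x - 7776

Expanding det(x·I − A) (e.g. by cofactor expansion or by noting that A is similar to its Jordan form J, which has the same characteristic polynomial as A) gives
  χ_A(x) = x^5 - 30*x^4 + 360*x^3 - 2160*x^2 + 6480*x - 7776
which factors as (x - 6)^5. The eigenvalues (with algebraic multiplicities) are λ = 6 with multiplicity 5.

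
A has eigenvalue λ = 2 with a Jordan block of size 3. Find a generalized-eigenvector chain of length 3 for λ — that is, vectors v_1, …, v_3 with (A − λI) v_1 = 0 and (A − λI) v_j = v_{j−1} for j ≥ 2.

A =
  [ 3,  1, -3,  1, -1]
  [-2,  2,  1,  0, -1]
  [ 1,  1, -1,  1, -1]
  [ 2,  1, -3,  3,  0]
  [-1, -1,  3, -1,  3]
A Jordan chain for λ = 2 of length 3:
v_1 = (-1, 0, -1, -1, 1)ᵀ
v_2 = (1, -2, 1, 2, -1)ᵀ
v_3 = (1, 0, 0, 0, 0)ᵀ

Let N = A − (2)·I. We want v_3 with N^3 v_3 = 0 but N^2 v_3 ≠ 0; then v_{j-1} := N · v_j for j = 3, …, 2.

Pick v_3 = (1, 0, 0, 0, 0)ᵀ.
Then v_2 = N · v_3 = (1, -2, 1, 2, -1)ᵀ.
Then v_1 = N · v_2 = (-1, 0, -1, -1, 1)ᵀ.

Sanity check: (A − (2)·I) v_1 = (0, 0, 0, 0, 0)ᵀ = 0. ✓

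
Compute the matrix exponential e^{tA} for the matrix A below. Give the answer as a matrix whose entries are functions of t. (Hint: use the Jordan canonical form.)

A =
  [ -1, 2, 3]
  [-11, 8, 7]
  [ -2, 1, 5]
e^{tA} =
  [-3*t^2*exp(4*t)/2 - 5*t*exp(4*t) + exp(4*t), t^2*exp(4*t)/2 + 2*t*exp(4*t), t^2*exp(4*t) + 3*t*exp(4*t)]
  [-3*t^2*exp(4*t)/2 - 11*t*exp(4*t), t^2*exp(4*t)/2 + 4*t*exp(4*t) + exp(4*t), t^2*exp(4*t) + 7*t*exp(4*t)]
  [-3*t^2*exp(4*t)/2 - 2*t*exp(4*t), t^2*exp(4*t)/2 + t*exp(4*t), t^2*exp(4*t) + t*exp(4*t) + exp(4*t)]

Strategy: write A = P · J · P⁻¹ where J is a Jordan canonical form, so e^{tA} = P · e^{tJ} · P⁻¹, and e^{tJ} can be computed block-by-block.

A has Jordan form
J =
  [4, 1, 0]
  [0, 4, 1]
  [0, 0, 4]
(up to reordering of blocks).

Per-block formulas:
  For a 3×3 Jordan block J_3(4): exp(t · J_3(4)) = e^(4t)·(I + t·N + (t^2/2)·N^2), where N is the 3×3 nilpotent shift.

After assembling e^{tJ} and conjugating by P, we get:

e^{tA} =
  [-3*t^2*exp(4*t)/2 - 5*t*exp(4*t) + exp(4*t), t^2*exp(4*t)/2 + 2*t*exp(4*t), t^2*exp(4*t) + 3*t*exp(4*t)]
  [-3*t^2*exp(4*t)/2 - 11*t*exp(4*t), t^2*exp(4*t)/2 + 4*t*exp(4*t) + exp(4*t), t^2*exp(4*t) + 7*t*exp(4*t)]
  [-3*t^2*exp(4*t)/2 - 2*t*exp(4*t), t^2*exp(4*t)/2 + t*exp(4*t), t^2*exp(4*t) + t*exp(4*t) + exp(4*t)]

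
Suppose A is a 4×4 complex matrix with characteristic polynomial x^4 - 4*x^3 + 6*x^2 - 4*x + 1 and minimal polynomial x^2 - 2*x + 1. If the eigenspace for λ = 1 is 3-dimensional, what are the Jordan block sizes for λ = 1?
Block sizes for λ = 1: [2, 1, 1]

Step 1 — from the characteristic polynomial, algebraic multiplicity of λ = 1 is 4. From dim ker(A − (1)·I) = 3, there are exactly 3 Jordan blocks for λ = 1.
Step 2 — from the minimal polynomial, the factor (x − 1)^2 tells us the largest block for λ = 1 has size 2.
Step 3 — with total size 4, 3 blocks, and largest block 2, the block sizes (in nonincreasing order) are [2, 1, 1].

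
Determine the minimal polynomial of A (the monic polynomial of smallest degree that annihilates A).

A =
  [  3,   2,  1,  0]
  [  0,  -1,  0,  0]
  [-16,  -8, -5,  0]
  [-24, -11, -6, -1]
x^2 + 2*x + 1

The characteristic polynomial is χ_A(x) = (x + 1)^4, so the eigenvalues are known. The minimal polynomial is
  m_A(x) = Π_λ (x − λ)^{k_λ}
where k_λ is the size of the *largest* Jordan block for λ (equivalently, the smallest k with (A − λI)^k v = 0 for every generalised eigenvector v of λ).

  λ = -1: largest Jordan block has size 2, contributing (x + 1)^2

So m_A(x) = (x + 1)^2 = x^2 + 2*x + 1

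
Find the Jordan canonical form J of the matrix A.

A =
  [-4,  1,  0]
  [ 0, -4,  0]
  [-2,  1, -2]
J_2(-4) ⊕ J_1(-2)

The characteristic polynomial is
  det(x·I − A) = x^3 + 10*x^2 + 32*x + 32 = (x + 2)*(x + 4)^2

Eigenvalues and multiplicities (the geometric multiplicity of λ is n − rank(A − λI), which equals the number of Jordan blocks for λ):
  λ = -4: algebraic multiplicity = 2, geometric multiplicity = 1
  λ = -2: algebraic multiplicity = 1, geometric multiplicity = 1

Determining the block sizes for each eigenvalue:
  λ = -4: one block (gm = 1), so the single block has size am = 2 → block sizes [2]
  λ = -2: one block (gm = 1), so the single block has size am = 1 → block sizes [1]

Assembling the blocks gives a Jordan form
J =
  [-4,  1,  0]
  [ 0, -4,  0]
  [ 0,  0, -2]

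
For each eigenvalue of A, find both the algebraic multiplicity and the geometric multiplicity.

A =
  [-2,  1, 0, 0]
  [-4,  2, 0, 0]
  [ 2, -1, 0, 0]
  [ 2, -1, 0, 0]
λ = 0: alg = 4, geom = 3

Step 1 — factor the characteristic polynomial to read off the algebraic multiplicities:
  χ_A(x) = x^4

Step 2 — compute geometric multiplicities via the rank-nullity identity g(λ) = n − rank(A − λI):
  rank(A − (0)·I) = 1, so dim ker(A − (0)·I) = n − 1 = 3

Summary:
  λ = 0: algebraic multiplicity = 4, geometric multiplicity = 3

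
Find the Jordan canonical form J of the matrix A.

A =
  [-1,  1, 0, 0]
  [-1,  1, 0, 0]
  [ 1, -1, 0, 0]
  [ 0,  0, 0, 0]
J_2(0) ⊕ J_1(0) ⊕ J_1(0)

The characteristic polynomial is
  det(x·I − A) = x^4

Eigenvalues and multiplicities (the geometric multiplicity of λ is n − rank(A − λI), which equals the number of Jordan blocks for λ):
  λ = 0: algebraic multiplicity = 4, geometric multiplicity = 3

Determining the block sizes for each eigenvalue:
  λ = 0: 3 blocks summing to 4 forces exactly one block of size 2 and the rest size 1 → block sizes [2, 1, 1]

Assembling the blocks gives a Jordan form
J =
  [0, 1, 0, 0]
  [0, 0, 0, 0]
  [0, 0, 0, 0]
  [0, 0, 0, 0]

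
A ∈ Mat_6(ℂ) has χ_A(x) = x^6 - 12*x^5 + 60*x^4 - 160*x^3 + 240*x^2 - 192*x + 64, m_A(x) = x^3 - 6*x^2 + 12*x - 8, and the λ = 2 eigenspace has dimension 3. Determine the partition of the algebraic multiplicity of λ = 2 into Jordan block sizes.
Block sizes for λ = 2: [3, 2, 1]

Step 1 — from the characteristic polynomial, algebraic multiplicity of λ = 2 is 6. From dim ker(A − (2)·I) = 3, there are exactly 3 Jordan blocks for λ = 2.
Step 2 — from the minimal polynomial, the factor (x − 2)^3 tells us the largest block for λ = 2 has size 3.
Step 3 — with total size 6, 3 blocks, and largest block 3, the block sizes (in nonincreasing order) are [3, 2, 1].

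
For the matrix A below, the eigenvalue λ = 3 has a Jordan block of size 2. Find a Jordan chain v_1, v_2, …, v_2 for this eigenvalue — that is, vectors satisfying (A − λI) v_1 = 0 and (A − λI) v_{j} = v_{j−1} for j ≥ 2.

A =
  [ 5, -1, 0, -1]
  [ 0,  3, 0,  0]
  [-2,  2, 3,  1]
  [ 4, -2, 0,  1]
A Jordan chain for λ = 3 of length 2:
v_1 = (2, 0, -2, 4)ᵀ
v_2 = (1, 0, 0, 0)ᵀ

Let N = A − (3)·I. We want v_2 with N^2 v_2 = 0 but N^1 v_2 ≠ 0; then v_{j-1} := N · v_j for j = 2, …, 2.

Pick v_2 = (1, 0, 0, 0)ᵀ.
Then v_1 = N · v_2 = (2, 0, -2, 4)ᵀ.

Sanity check: (A − (3)·I) v_1 = (0, 0, 0, 0)ᵀ = 0. ✓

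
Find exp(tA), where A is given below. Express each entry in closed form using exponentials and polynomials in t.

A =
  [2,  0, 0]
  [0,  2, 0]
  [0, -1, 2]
e^{tA} =
  [exp(2*t), 0, 0]
  [0, exp(2*t), 0]
  [0, -t*exp(2*t), exp(2*t)]

Strategy: write A = P · J · P⁻¹ where J is a Jordan canonical form, so e^{tA} = P · e^{tJ} · P⁻¹, and e^{tJ} can be computed block-by-block.

A has Jordan form
J =
  [2, 1, 0]
  [0, 2, 0]
  [0, 0, 2]
(up to reordering of blocks).

Per-block formulas:
  For a 2×2 Jordan block J_2(2): exp(t · J_2(2)) = e^(2t)·(I + t·N), where N is the 2×2 nilpotent shift.
  For a 1×1 block at λ = 2: exp(t · [2]) = [e^(2t)].

After assembling e^{tJ} and conjugating by P, we get:

e^{tA} =
  [exp(2*t), 0, 0]
  [0, exp(2*t), 0]
  [0, -t*exp(2*t), exp(2*t)]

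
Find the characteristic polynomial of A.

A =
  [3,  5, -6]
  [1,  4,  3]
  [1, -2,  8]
x^3 - 15*x^2 + 75*x - 125

Expanding det(x·I − A) (e.g. by cofactor expansion or by noting that A is similar to its Jordan form J, which has the same characteristic polynomial as A) gives
  χ_A(x) = x^3 - 15*x^2 + 75*x - 125
which factors as (x - 5)^3. The eigenvalues (with algebraic multiplicities) are λ = 5 with multiplicity 3.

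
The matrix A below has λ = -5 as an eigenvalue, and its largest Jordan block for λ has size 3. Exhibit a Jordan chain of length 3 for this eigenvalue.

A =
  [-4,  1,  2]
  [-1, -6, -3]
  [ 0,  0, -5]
A Jordan chain for λ = -5 of length 3:
v_1 = (-1, 1, 0)ᵀ
v_2 = (2, -3, 0)ᵀ
v_3 = (0, 0, 1)ᵀ

Let N = A − (-5)·I. We want v_3 with N^3 v_3 = 0 but N^2 v_3 ≠ 0; then v_{j-1} := N · v_j for j = 3, …, 2.

Pick v_3 = (0, 0, 1)ᵀ.
Then v_2 = N · v_3 = (2, -3, 0)ᵀ.
Then v_1 = N · v_2 = (-1, 1, 0)ᵀ.

Sanity check: (A − (-5)·I) v_1 = (0, 0, 0)ᵀ = 0. ✓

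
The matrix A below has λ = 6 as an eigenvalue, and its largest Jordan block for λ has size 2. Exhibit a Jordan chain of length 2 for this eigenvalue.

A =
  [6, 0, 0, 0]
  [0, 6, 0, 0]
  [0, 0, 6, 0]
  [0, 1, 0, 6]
A Jordan chain for λ = 6 of length 2:
v_1 = (0, 0, 0, 1)ᵀ
v_2 = (0, 1, 0, 0)ᵀ

Let N = A − (6)·I. We want v_2 with N^2 v_2 = 0 but N^1 v_2 ≠ 0; then v_{j-1} := N · v_j for j = 2, …, 2.

Pick v_2 = (0, 1, 0, 0)ᵀ.
Then v_1 = N · v_2 = (0, 0, 0, 1)ᵀ.

Sanity check: (A − (6)·I) v_1 = (0, 0, 0, 0)ᵀ = 0. ✓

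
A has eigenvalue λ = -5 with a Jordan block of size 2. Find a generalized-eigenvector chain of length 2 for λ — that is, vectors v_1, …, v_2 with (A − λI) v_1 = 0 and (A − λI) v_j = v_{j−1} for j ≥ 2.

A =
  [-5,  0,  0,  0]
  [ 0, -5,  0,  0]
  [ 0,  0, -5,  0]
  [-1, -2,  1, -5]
A Jordan chain for λ = -5 of length 2:
v_1 = (0, 0, 0, -1)ᵀ
v_2 = (1, 0, 0, 0)ᵀ

Let N = A − (-5)·I. We want v_2 with N^2 v_2 = 0 but N^1 v_2 ≠ 0; then v_{j-1} := N · v_j for j = 2, …, 2.

Pick v_2 = (1, 0, 0, 0)ᵀ.
Then v_1 = N · v_2 = (0, 0, 0, -1)ᵀ.

Sanity check: (A − (-5)·I) v_1 = (0, 0, 0, 0)ᵀ = 0. ✓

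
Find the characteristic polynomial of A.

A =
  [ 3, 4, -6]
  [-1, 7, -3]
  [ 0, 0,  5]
x^3 - 15*x^2 + 75*x - 125

Expanding det(x·I − A) (e.g. by cofactor expansion or by noting that A is similar to its Jordan form J, which has the same characteristic polynomial as A) gives
  χ_A(x) = x^3 - 15*x^2 + 75*x - 125
which factors as (x - 5)^3. The eigenvalues (with algebraic multiplicities) are λ = 5 with multiplicity 3.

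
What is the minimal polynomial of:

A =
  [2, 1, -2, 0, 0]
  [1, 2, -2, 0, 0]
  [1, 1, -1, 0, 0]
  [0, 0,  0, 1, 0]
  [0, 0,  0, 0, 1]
x^2 - 2*x + 1

The characteristic polynomial is χ_A(x) = (x - 1)^5, so the eigenvalues are known. The minimal polynomial is
  m_A(x) = Π_λ (x − λ)^{k_λ}
where k_λ is the size of the *largest* Jordan block for λ (equivalently, the smallest k with (A − λI)^k v = 0 for every generalised eigenvector v of λ).

  λ = 1: largest Jordan block has size 2, contributing (x − 1)^2

So m_A(x) = (x - 1)^2 = x^2 - 2*x + 1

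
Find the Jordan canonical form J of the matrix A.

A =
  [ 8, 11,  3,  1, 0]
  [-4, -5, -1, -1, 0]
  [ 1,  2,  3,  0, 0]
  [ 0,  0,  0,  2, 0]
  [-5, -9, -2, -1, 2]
J_3(2) ⊕ J_1(2) ⊕ J_1(2)

The characteristic polynomial is
  det(x·I − A) = x^5 - 10*x^4 + 40*x^3 - 80*x^2 + 80*x - 32 = (x - 2)^5

Eigenvalues and multiplicities (the geometric multiplicity of λ is n − rank(A − λI), which equals the number of Jordan blocks for λ):
  λ = 2: algebraic multiplicity = 5, geometric multiplicity = 3

Determining the block sizes for each eigenvalue:
  λ = 2: with am = 5 and gm = 3, the partition is not yet determined (e.g. several partitions of 5 into 3 parts exist). Let N = A − (2)·I. Computing rank(N^1) = 2, rank(N^2) = 1, rank(N^3) = 0; the number of blocks of size ≥ j is rank(N^{j−1}) − rank(N^j), giving [3, 1, 1]. So we have 1 block(s) of size 3, 2 block(s) of size 1 → block sizes [3, 1, 1]

Assembling the blocks gives a Jordan form
J =
  [2, 1, 0, 0, 0]
  [0, 2, 1, 0, 0]
  [0, 0, 2, 0, 0]
  [0, 0, 0, 2, 0]
  [0, 0, 0, 0, 2]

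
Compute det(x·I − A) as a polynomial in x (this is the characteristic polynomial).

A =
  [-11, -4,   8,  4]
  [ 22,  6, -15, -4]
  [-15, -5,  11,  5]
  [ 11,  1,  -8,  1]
x^4 - 7*x^3 + 18*x^2 - 20*x + 8

Expanding det(x·I − A) (e.g. by cofactor expansion or by noting that A is similar to its Jordan form J, which has the same characteristic polynomial as A) gives
  χ_A(x) = x^4 - 7*x^3 + 18*x^2 - 20*x + 8
which factors as (x - 2)^3*(x - 1). The eigenvalues (with algebraic multiplicities) are λ = 1 with multiplicity 1, λ = 2 with multiplicity 3.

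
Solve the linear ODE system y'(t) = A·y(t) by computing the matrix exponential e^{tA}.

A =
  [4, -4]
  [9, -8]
e^{tA} =
  [6*t*exp(-2*t) + exp(-2*t), -4*t*exp(-2*t)]
  [9*t*exp(-2*t), -6*t*exp(-2*t) + exp(-2*t)]

Strategy: write A = P · J · P⁻¹ where J is a Jordan canonical form, so e^{tA} = P · e^{tJ} · P⁻¹, and e^{tJ} can be computed block-by-block.

A has Jordan form
J =
  [-2,  1]
  [ 0, -2]
(up to reordering of blocks).

Per-block formulas:
  For a 2×2 Jordan block J_2(-2): exp(t · J_2(-2)) = e^(-2t)·(I + t·N), where N is the 2×2 nilpotent shift.

After assembling e^{tJ} and conjugating by P, we get:

e^{tA} =
  [6*t*exp(-2*t) + exp(-2*t), -4*t*exp(-2*t)]
  [9*t*exp(-2*t), -6*t*exp(-2*t) + exp(-2*t)]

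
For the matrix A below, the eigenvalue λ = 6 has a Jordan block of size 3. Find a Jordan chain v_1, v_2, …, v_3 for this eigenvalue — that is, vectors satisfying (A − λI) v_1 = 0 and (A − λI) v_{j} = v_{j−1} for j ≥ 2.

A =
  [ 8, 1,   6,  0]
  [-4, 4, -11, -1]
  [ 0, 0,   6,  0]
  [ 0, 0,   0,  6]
A Jordan chain for λ = 6 of length 3:
v_1 = (1, -2, 0, 0)ᵀ
v_2 = (6, -11, 0, 0)ᵀ
v_3 = (0, 0, 1, 0)ᵀ

Let N = A − (6)·I. We want v_3 with N^3 v_3 = 0 but N^2 v_3 ≠ 0; then v_{j-1} := N · v_j for j = 3, …, 2.

Pick v_3 = (0, 0, 1, 0)ᵀ.
Then v_2 = N · v_3 = (6, -11, 0, 0)ᵀ.
Then v_1 = N · v_2 = (1, -2, 0, 0)ᵀ.

Sanity check: (A − (6)·I) v_1 = (0, 0, 0, 0)ᵀ = 0. ✓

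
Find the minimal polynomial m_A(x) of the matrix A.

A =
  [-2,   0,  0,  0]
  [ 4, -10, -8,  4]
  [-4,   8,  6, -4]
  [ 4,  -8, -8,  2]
x^2 - 4

The characteristic polynomial is χ_A(x) = (x - 2)*(x + 2)^3, so the eigenvalues are known. The minimal polynomial is
  m_A(x) = Π_λ (x − λ)^{k_λ}
where k_λ is the size of the *largest* Jordan block for λ (equivalently, the smallest k with (A − λI)^k v = 0 for every generalised eigenvector v of λ).

  λ = -2: largest Jordan block has size 1, contributing (x + 2)
  λ = 2: largest Jordan block has size 1, contributing (x − 2)

So m_A(x) = (x - 2)*(x + 2) = x^2 - 4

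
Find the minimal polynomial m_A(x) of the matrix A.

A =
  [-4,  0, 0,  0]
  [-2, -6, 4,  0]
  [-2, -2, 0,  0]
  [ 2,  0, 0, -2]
x^2 + 6*x + 8

The characteristic polynomial is χ_A(x) = (x + 2)^2*(x + 4)^2, so the eigenvalues are known. The minimal polynomial is
  m_A(x) = Π_λ (x − λ)^{k_λ}
where k_λ is the size of the *largest* Jordan block for λ (equivalently, the smallest k with (A − λI)^k v = 0 for every generalised eigenvector v of λ).

  λ = -4: largest Jordan block has size 1, contributing (x + 4)
  λ = -2: largest Jordan block has size 1, contributing (x + 2)

So m_A(x) = (x + 2)*(x + 4) = x^2 + 6*x + 8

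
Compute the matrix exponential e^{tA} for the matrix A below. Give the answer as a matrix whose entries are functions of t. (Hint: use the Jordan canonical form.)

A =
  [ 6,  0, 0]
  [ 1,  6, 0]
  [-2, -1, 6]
e^{tA} =
  [exp(6*t), 0, 0]
  [t*exp(6*t), exp(6*t), 0]
  [-t^2*exp(6*t)/2 - 2*t*exp(6*t), -t*exp(6*t), exp(6*t)]

Strategy: write A = P · J · P⁻¹ where J is a Jordan canonical form, so e^{tA} = P · e^{tJ} · P⁻¹, and e^{tJ} can be computed block-by-block.

A has Jordan form
J =
  [6, 1, 0]
  [0, 6, 1]
  [0, 0, 6]
(up to reordering of blocks).

Per-block formulas:
  For a 3×3 Jordan block J_3(6): exp(t · J_3(6)) = e^(6t)·(I + t·N + (t^2/2)·N^2), where N is the 3×3 nilpotent shift.

After assembling e^{tJ} and conjugating by P, we get:

e^{tA} =
  [exp(6*t), 0, 0]
  [t*exp(6*t), exp(6*t), 0]
  [-t^2*exp(6*t)/2 - 2*t*exp(6*t), -t*exp(6*t), exp(6*t)]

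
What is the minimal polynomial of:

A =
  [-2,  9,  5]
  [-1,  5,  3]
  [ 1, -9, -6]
x^3 + 3*x^2 + 3*x + 1

The characteristic polynomial is χ_A(x) = (x + 1)^3, so the eigenvalues are known. The minimal polynomial is
  m_A(x) = Π_λ (x − λ)^{k_λ}
where k_λ is the size of the *largest* Jordan block for λ (equivalently, the smallest k with (A − λI)^k v = 0 for every generalised eigenvector v of λ).

  λ = -1: largest Jordan block has size 3, contributing (x + 1)^3

So m_A(x) = (x + 1)^3 = x^3 + 3*x^2 + 3*x + 1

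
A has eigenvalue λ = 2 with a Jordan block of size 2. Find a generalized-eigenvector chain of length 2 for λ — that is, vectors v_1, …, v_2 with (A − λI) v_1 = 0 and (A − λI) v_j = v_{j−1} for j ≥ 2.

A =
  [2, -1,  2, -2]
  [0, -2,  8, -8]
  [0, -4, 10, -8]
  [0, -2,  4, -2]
A Jordan chain for λ = 2 of length 2:
v_1 = (-1, -4, -4, -2)ᵀ
v_2 = (0, 1, 0, 0)ᵀ

Let N = A − (2)·I. We want v_2 with N^2 v_2 = 0 but N^1 v_2 ≠ 0; then v_{j-1} := N · v_j for j = 2, …, 2.

Pick v_2 = (0, 1, 0, 0)ᵀ.
Then v_1 = N · v_2 = (-1, -4, -4, -2)ᵀ.

Sanity check: (A − (2)·I) v_1 = (0, 0, 0, 0)ᵀ = 0. ✓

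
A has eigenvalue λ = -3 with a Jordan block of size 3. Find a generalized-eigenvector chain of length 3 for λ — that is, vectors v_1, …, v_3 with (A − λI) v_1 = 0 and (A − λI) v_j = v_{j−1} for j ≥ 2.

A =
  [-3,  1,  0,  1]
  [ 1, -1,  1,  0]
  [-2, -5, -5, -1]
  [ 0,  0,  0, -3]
A Jordan chain for λ = -3 of length 3:
v_1 = (1, 0, -1, 0)ᵀ
v_2 = (0, 1, -2, 0)ᵀ
v_3 = (1, 0, 0, 0)ᵀ

Let N = A − (-3)·I. We want v_3 with N^3 v_3 = 0 but N^2 v_3 ≠ 0; then v_{j-1} := N · v_j for j = 3, …, 2.

Pick v_3 = (1, 0, 0, 0)ᵀ.
Then v_2 = N · v_3 = (0, 1, -2, 0)ᵀ.
Then v_1 = N · v_2 = (1, 0, -1, 0)ᵀ.

Sanity check: (A − (-3)·I) v_1 = (0, 0, 0, 0)ᵀ = 0. ✓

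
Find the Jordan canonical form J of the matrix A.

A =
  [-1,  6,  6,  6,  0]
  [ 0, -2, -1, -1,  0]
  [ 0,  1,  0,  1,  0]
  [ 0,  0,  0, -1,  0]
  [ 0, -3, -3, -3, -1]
J_2(-1) ⊕ J_1(-1) ⊕ J_1(-1) ⊕ J_1(-1)

The characteristic polynomial is
  det(x·I − A) = x^5 + 5*x^4 + 10*x^3 + 10*x^2 + 5*x + 1 = (x + 1)^5

Eigenvalues and multiplicities (the geometric multiplicity of λ is n − rank(A − λI), which equals the number of Jordan blocks for λ):
  λ = -1: algebraic multiplicity = 5, geometric multiplicity = 4

Determining the block sizes for each eigenvalue:
  λ = -1: 4 blocks summing to 5 forces exactly one block of size 2 and the rest size 1 → block sizes [2, 1, 1, 1]

Assembling the blocks gives a Jordan form
J =
  [-1,  1,  0,  0,  0]
  [ 0, -1,  0,  0,  0]
  [ 0,  0, -1,  0,  0]
  [ 0,  0,  0, -1,  0]
  [ 0,  0,  0,  0, -1]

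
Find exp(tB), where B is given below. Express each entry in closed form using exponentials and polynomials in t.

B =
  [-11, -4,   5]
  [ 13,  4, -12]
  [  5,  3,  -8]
e^{tB} =
  [9*t^2*exp(-5*t)/2 - 6*t*exp(-5*t) + exp(-5*t), 3*t^2*exp(-5*t)/2 - 4*t*exp(-5*t), 3*t^2*exp(-5*t)/2 + 5*t*exp(-5*t)]
  [-21*t^2*exp(-5*t)/2 + 13*t*exp(-5*t), -7*t^2*exp(-5*t)/2 + 9*t*exp(-5*t) + exp(-5*t), -7*t^2*exp(-5*t)/2 - 12*t*exp(-5*t)]
  [-3*t^2*exp(-5*t) + 5*t*exp(-5*t), -t^2*exp(-5*t) + 3*t*exp(-5*t), -t^2*exp(-5*t) - 3*t*exp(-5*t) + exp(-5*t)]

Strategy: write B = P · J · P⁻¹ where J is a Jordan canonical form, so e^{tB} = P · e^{tJ} · P⁻¹, and e^{tJ} can be computed block-by-block.

B has Jordan form
J =
  [-5,  1,  0]
  [ 0, -5,  1]
  [ 0,  0, -5]
(up to reordering of blocks).

Per-block formulas:
  For a 3×3 Jordan block J_3(-5): exp(t · J_3(-5)) = e^(-5t)·(I + t·N + (t^2/2)·N^2), where N is the 3×3 nilpotent shift.

After assembling e^{tJ} and conjugating by P, we get:

e^{tB} =
  [9*t^2*exp(-5*t)/2 - 6*t*exp(-5*t) + exp(-5*t), 3*t^2*exp(-5*t)/2 - 4*t*exp(-5*t), 3*t^2*exp(-5*t)/2 + 5*t*exp(-5*t)]
  [-21*t^2*exp(-5*t)/2 + 13*t*exp(-5*t), -7*t^2*exp(-5*t)/2 + 9*t*exp(-5*t) + exp(-5*t), -7*t^2*exp(-5*t)/2 - 12*t*exp(-5*t)]
  [-3*t^2*exp(-5*t) + 5*t*exp(-5*t), -t^2*exp(-5*t) + 3*t*exp(-5*t), -t^2*exp(-5*t) - 3*t*exp(-5*t) + exp(-5*t)]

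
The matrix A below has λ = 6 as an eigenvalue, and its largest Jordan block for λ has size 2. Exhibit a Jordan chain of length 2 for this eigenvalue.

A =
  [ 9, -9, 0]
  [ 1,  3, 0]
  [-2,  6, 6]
A Jordan chain for λ = 6 of length 2:
v_1 = (3, 1, -2)ᵀ
v_2 = (1, 0, 0)ᵀ

Let N = A − (6)·I. We want v_2 with N^2 v_2 = 0 but N^1 v_2 ≠ 0; then v_{j-1} := N · v_j for j = 2, …, 2.

Pick v_2 = (1, 0, 0)ᵀ.
Then v_1 = N · v_2 = (3, 1, -2)ᵀ.

Sanity check: (A − (6)·I) v_1 = (0, 0, 0)ᵀ = 0. ✓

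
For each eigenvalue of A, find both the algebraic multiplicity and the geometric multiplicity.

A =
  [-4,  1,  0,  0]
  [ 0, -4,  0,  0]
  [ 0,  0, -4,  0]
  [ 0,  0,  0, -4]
λ = -4: alg = 4, geom = 3

Step 1 — factor the characteristic polynomial to read off the algebraic multiplicities:
  χ_A(x) = (x + 4)^4

Step 2 — compute geometric multiplicities via the rank-nullity identity g(λ) = n − rank(A − λI):
  rank(A − (-4)·I) = 1, so dim ker(A − (-4)·I) = n − 1 = 3

Summary:
  λ = -4: algebraic multiplicity = 4, geometric multiplicity = 3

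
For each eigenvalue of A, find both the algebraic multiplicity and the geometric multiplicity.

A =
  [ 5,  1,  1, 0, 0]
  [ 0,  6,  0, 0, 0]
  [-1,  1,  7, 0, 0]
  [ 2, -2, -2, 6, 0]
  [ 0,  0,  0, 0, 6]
λ = 6: alg = 5, geom = 4

Step 1 — factor the characteristic polynomial to read off the algebraic multiplicities:
  χ_A(x) = (x - 6)^5

Step 2 — compute geometric multiplicities via the rank-nullity identity g(λ) = n − rank(A − λI):
  rank(A − (6)·I) = 1, so dim ker(A − (6)·I) = n − 1 = 4

Summary:
  λ = 6: algebraic multiplicity = 5, geometric multiplicity = 4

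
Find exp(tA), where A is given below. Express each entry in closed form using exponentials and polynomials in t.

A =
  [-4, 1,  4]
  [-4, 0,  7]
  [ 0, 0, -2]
e^{tA} =
  [-2*t*exp(-2*t) + exp(-2*t), t*exp(-2*t), -t^2*exp(-2*t)/2 + 4*t*exp(-2*t)]
  [-4*t*exp(-2*t), 2*t*exp(-2*t) + exp(-2*t), -t^2*exp(-2*t) + 7*t*exp(-2*t)]
  [0, 0, exp(-2*t)]

Strategy: write A = P · J · P⁻¹ where J is a Jordan canonical form, so e^{tA} = P · e^{tJ} · P⁻¹, and e^{tJ} can be computed block-by-block.

A has Jordan form
J =
  [-2,  1,  0]
  [ 0, -2,  1]
  [ 0,  0, -2]
(up to reordering of blocks).

Per-block formulas:
  For a 3×3 Jordan block J_3(-2): exp(t · J_3(-2)) = e^(-2t)·(I + t·N + (t^2/2)·N^2), where N is the 3×3 nilpotent shift.

After assembling e^{tJ} and conjugating by P, we get:

e^{tA} =
  [-2*t*exp(-2*t) + exp(-2*t), t*exp(-2*t), -t^2*exp(-2*t)/2 + 4*t*exp(-2*t)]
  [-4*t*exp(-2*t), 2*t*exp(-2*t) + exp(-2*t), -t^2*exp(-2*t) + 7*t*exp(-2*t)]
  [0, 0, exp(-2*t)]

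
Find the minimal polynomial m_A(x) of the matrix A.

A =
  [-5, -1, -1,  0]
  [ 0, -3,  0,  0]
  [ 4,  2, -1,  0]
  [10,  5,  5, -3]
x^2 + 6*x + 9

The characteristic polynomial is χ_A(x) = (x + 3)^4, so the eigenvalues are known. The minimal polynomial is
  m_A(x) = Π_λ (x − λ)^{k_λ}
where k_λ is the size of the *largest* Jordan block for λ (equivalently, the smallest k with (A − λI)^k v = 0 for every generalised eigenvector v of λ).

  λ = -3: largest Jordan block has size 2, contributing (x + 3)^2

So m_A(x) = (x + 3)^2 = x^2 + 6*x + 9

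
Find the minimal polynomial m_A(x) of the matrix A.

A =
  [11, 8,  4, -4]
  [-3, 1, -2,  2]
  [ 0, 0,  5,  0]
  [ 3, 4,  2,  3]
x^2 - 10*x + 25

The characteristic polynomial is χ_A(x) = (x - 5)^4, so the eigenvalues are known. The minimal polynomial is
  m_A(x) = Π_λ (x − λ)^{k_λ}
where k_λ is the size of the *largest* Jordan block for λ (equivalently, the smallest k with (A − λI)^k v = 0 for every generalised eigenvector v of λ).

  λ = 5: largest Jordan block has size 2, contributing (x − 5)^2

So m_A(x) = (x - 5)^2 = x^2 - 10*x + 25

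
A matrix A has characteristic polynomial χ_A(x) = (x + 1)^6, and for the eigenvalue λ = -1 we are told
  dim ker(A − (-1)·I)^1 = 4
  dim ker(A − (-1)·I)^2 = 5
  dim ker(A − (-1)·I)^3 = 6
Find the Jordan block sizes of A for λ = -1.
Block sizes for λ = -1: [3, 1, 1, 1]

From the dimensions of kernels of powers, the number of Jordan blocks of size at least j is d_j − d_{j−1} where d_j = dim ker(N^j) (with d_0 = 0). Computing the differences gives [4, 1, 1].
The number of blocks of size exactly k is (#blocks of size ≥ k) − (#blocks of size ≥ k + 1), so the partition is: 3 block(s) of size 1, 1 block(s) of size 3.
In nonincreasing order the block sizes are [3, 1, 1, 1].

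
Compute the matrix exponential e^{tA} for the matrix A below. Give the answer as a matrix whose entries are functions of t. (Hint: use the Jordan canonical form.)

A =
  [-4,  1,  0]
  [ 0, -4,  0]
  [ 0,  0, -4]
e^{tA} =
  [exp(-4*t), t*exp(-4*t), 0]
  [0, exp(-4*t), 0]
  [0, 0, exp(-4*t)]

Strategy: write A = P · J · P⁻¹ where J is a Jordan canonical form, so e^{tA} = P · e^{tJ} · P⁻¹, and e^{tJ} can be computed block-by-block.

A has Jordan form
J =
  [-4,  1,  0]
  [ 0, -4,  0]
  [ 0,  0, -4]
(up to reordering of blocks).

Per-block formulas:
  For a 1×1 block at λ = -4: exp(t · [-4]) = [e^(-4t)].
  For a 2×2 Jordan block J_2(-4): exp(t · J_2(-4)) = e^(-4t)·(I + t·N), where N is the 2×2 nilpotent shift.

After assembling e^{tJ} and conjugating by P, we get:

e^{tA} =
  [exp(-4*t), t*exp(-4*t), 0]
  [0, exp(-4*t), 0]
  [0, 0, exp(-4*t)]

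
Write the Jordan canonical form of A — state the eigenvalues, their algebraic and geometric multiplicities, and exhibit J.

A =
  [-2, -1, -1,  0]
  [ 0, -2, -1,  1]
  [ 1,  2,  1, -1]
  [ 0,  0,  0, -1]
J_3(-1) ⊕ J_1(-1)

The characteristic polynomial is
  det(x·I − A) = x^4 + 4*x^3 + 6*x^2 + 4*x + 1 = (x + 1)^4

Eigenvalues and multiplicities (the geometric multiplicity of λ is n − rank(A − λI), which equals the number of Jordan blocks for λ):
  λ = -1: algebraic multiplicity = 4, geometric multiplicity = 2

Determining the block sizes for each eigenvalue:
  λ = -1: with am = 4 and gm = 2, the partition is not yet determined (e.g. several partitions of 4 into 2 parts exist). Let N = A − (-1)·I. Computing rank(N^1) = 2, rank(N^2) = 1, rank(N^3) = 0; the number of blocks of size ≥ j is rank(N^{j−1}) − rank(N^j), giving [2, 1, 1]. So we have 1 block(s) of size 3, 1 block(s) of size 1 → block sizes [3, 1]

Assembling the blocks gives a Jordan form
J =
  [-1,  1,  0,  0]
  [ 0, -1,  1,  0]
  [ 0,  0, -1,  0]
  [ 0,  0,  0, -1]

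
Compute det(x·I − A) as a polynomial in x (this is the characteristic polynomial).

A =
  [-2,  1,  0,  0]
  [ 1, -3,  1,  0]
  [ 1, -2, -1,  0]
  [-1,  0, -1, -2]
x^4 + 8*x^3 + 24*x^2 + 32*x + 16

Expanding det(x·I − A) (e.g. by cofactor expansion or by noting that A is similar to its Jordan form J, which has the same characteristic polynomial as A) gives
  χ_A(x) = x^4 + 8*x^3 + 24*x^2 + 32*x + 16
which factors as (x + 2)^4. The eigenvalues (with algebraic multiplicities) are λ = -2 with multiplicity 4.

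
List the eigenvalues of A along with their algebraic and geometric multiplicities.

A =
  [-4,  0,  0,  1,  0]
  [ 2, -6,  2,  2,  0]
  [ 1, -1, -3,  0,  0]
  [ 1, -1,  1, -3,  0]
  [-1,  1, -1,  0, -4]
λ = -4: alg = 5, geom = 3

Step 1 — factor the characteristic polynomial to read off the algebraic multiplicities:
  χ_A(x) = (x + 4)^5

Step 2 — compute geometric multiplicities via the rank-nullity identity g(λ) = n − rank(A − λI):
  rank(A − (-4)·I) = 2, so dim ker(A − (-4)·I) = n − 2 = 3

Summary:
  λ = -4: algebraic multiplicity = 5, geometric multiplicity = 3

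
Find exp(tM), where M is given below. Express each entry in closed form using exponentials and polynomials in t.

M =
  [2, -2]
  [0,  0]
e^{tM} =
  [exp(2*t), 1 - exp(2*t)]
  [0, 1]

Strategy: write M = P · J · P⁻¹ where J is a Jordan canonical form, so e^{tM} = P · e^{tJ} · P⁻¹, and e^{tJ} can be computed block-by-block.

M has Jordan form
J =
  [0, 0]
  [0, 2]
(up to reordering of blocks).

Per-block formulas:
  For a 1×1 block at λ = 2: exp(t · [2]) = [e^(2t)].
  For a 1×1 block at λ = 0: exp(t · [0]) = [e^(0t)].

After assembling e^{tJ} and conjugating by P, we get:

e^{tM} =
  [exp(2*t), 1 - exp(2*t)]
  [0, 1]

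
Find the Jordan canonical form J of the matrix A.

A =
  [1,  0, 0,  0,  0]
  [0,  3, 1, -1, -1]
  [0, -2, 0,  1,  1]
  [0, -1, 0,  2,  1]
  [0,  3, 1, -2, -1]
J_2(1) ⊕ J_2(1) ⊕ J_1(1)

The characteristic polynomial is
  det(x·I − A) = x^5 - 5*x^4 + 10*x^3 - 10*x^2 + 5*x - 1 = (x - 1)^5

Eigenvalues and multiplicities (the geometric multiplicity of λ is n − rank(A − λI), which equals the number of Jordan blocks for λ):
  λ = 1: algebraic multiplicity = 5, geometric multiplicity = 3

Determining the block sizes for each eigenvalue:
  λ = 1: with am = 5 and gm = 3, the partition is not yet determined (e.g. several partitions of 5 into 3 parts exist). Let N = A − (1)·I. Computing rank(N^1) = 2, rank(N^2) = 0; the number of blocks of size ≥ j is rank(N^{j−1}) − rank(N^j), giving [3, 2]. So we have 2 block(s) of size 2, 1 block(s) of size 1 → block sizes [2, 2, 1]

Assembling the blocks gives a Jordan form
J =
  [1, 1, 0, 0, 0]
  [0, 1, 0, 0, 0]
  [0, 0, 1, 1, 0]
  [0, 0, 0, 1, 0]
  [0, 0, 0, 0, 1]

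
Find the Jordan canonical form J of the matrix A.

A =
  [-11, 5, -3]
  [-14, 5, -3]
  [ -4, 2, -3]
J_3(-3)

The characteristic polynomial is
  det(x·I − A) = x^3 + 9*x^2 + 27*x + 27 = (x + 3)^3

Eigenvalues and multiplicities (the geometric multiplicity of λ is n − rank(A − λI), which equals the number of Jordan blocks for λ):
  λ = -3: algebraic multiplicity = 3, geometric multiplicity = 1

Determining the block sizes for each eigenvalue:
  λ = -3: one block (gm = 1), so the single block has size am = 3 → block sizes [3]

Assembling the blocks gives a Jordan form
J =
  [-3,  1,  0]
  [ 0, -3,  1]
  [ 0,  0, -3]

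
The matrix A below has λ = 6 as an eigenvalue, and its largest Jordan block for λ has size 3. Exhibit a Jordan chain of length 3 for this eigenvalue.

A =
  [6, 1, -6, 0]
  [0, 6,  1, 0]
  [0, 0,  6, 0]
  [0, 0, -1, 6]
A Jordan chain for λ = 6 of length 3:
v_1 = (1, 0, 0, 0)ᵀ
v_2 = (-6, 1, 0, -1)ᵀ
v_3 = (0, 0, 1, 0)ᵀ

Let N = A − (6)·I. We want v_3 with N^3 v_3 = 0 but N^2 v_3 ≠ 0; then v_{j-1} := N · v_j for j = 3, …, 2.

Pick v_3 = (0, 0, 1, 0)ᵀ.
Then v_2 = N · v_3 = (-6, 1, 0, -1)ᵀ.
Then v_1 = N · v_2 = (1, 0, 0, 0)ᵀ.

Sanity check: (A − (6)·I) v_1 = (0, 0, 0, 0)ᵀ = 0. ✓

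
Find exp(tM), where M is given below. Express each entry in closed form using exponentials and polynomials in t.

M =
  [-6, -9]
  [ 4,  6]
e^{tM} =
  [1 - 6*t, -9*t]
  [4*t, 6*t + 1]

Strategy: write M = P · J · P⁻¹ where J is a Jordan canonical form, so e^{tM} = P · e^{tJ} · P⁻¹, and e^{tJ} can be computed block-by-block.

M has Jordan form
J =
  [0, 1]
  [0, 0]
(up to reordering of blocks).

Per-block formulas:
  For a 2×2 Jordan block J_2(0): exp(t · J_2(0)) = e^(0t)·(I + t·N), where N is the 2×2 nilpotent shift.

After assembling e^{tJ} and conjugating by P, we get:

e^{tM} =
  [1 - 6*t, -9*t]
  [4*t, 6*t + 1]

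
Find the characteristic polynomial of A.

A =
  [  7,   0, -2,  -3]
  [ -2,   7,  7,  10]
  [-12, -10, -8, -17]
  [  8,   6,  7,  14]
x^4 - 20*x^3 + 150*x^2 - 500*x + 625

Expanding det(x·I − A) (e.g. by cofactor expansion or by noting that A is similar to its Jordan form J, which has the same characteristic polynomial as A) gives
  χ_A(x) = x^4 - 20*x^3 + 150*x^2 - 500*x + 625
which factors as (x - 5)^4. The eigenvalues (with algebraic multiplicities) are λ = 5 with multiplicity 4.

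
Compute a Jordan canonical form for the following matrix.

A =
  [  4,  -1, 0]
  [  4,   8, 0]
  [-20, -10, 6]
J_2(6) ⊕ J_1(6)

The characteristic polynomial is
  det(x·I − A) = x^3 - 18*x^2 + 108*x - 216 = (x - 6)^3

Eigenvalues and multiplicities (the geometric multiplicity of λ is n − rank(A − λI), which equals the number of Jordan blocks for λ):
  λ = 6: algebraic multiplicity = 3, geometric multiplicity = 2

Determining the block sizes for each eigenvalue:
  λ = 6: 2 blocks summing to 3 forces exactly one block of size 2 and the rest size 1 → block sizes [2, 1]

Assembling the blocks gives a Jordan form
J =
  [6, 1, 0]
  [0, 6, 0]
  [0, 0, 6]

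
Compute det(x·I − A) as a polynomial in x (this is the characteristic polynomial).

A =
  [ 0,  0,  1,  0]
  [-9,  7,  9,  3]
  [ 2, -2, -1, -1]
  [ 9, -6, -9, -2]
x^4 - 4*x^3 + 6*x^2 - 4*x + 1

Expanding det(x·I − A) (e.g. by cofactor expansion or by noting that A is similar to its Jordan form J, which has the same characteristic polynomial as A) gives
  χ_A(x) = x^4 - 4*x^3 + 6*x^2 - 4*x + 1
which factors as (x - 1)^4. The eigenvalues (with algebraic multiplicities) are λ = 1 with multiplicity 4.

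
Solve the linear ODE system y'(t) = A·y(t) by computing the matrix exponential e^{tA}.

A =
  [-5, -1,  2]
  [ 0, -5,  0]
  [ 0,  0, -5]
e^{tA} =
  [exp(-5*t), -t*exp(-5*t), 2*t*exp(-5*t)]
  [0, exp(-5*t), 0]
  [0, 0, exp(-5*t)]

Strategy: write A = P · J · P⁻¹ where J is a Jordan canonical form, so e^{tA} = P · e^{tJ} · P⁻¹, and e^{tJ} can be computed block-by-block.

A has Jordan form
J =
  [-5,  1,  0]
  [ 0, -5,  0]
  [ 0,  0, -5]
(up to reordering of blocks).

Per-block formulas:
  For a 2×2 Jordan block J_2(-5): exp(t · J_2(-5)) = e^(-5t)·(I + t·N), where N is the 2×2 nilpotent shift.
  For a 1×1 block at λ = -5: exp(t · [-5]) = [e^(-5t)].

After assembling e^{tJ} and conjugating by P, we get:

e^{tA} =
  [exp(-5*t), -t*exp(-5*t), 2*t*exp(-5*t)]
  [0, exp(-5*t), 0]
  [0, 0, exp(-5*t)]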